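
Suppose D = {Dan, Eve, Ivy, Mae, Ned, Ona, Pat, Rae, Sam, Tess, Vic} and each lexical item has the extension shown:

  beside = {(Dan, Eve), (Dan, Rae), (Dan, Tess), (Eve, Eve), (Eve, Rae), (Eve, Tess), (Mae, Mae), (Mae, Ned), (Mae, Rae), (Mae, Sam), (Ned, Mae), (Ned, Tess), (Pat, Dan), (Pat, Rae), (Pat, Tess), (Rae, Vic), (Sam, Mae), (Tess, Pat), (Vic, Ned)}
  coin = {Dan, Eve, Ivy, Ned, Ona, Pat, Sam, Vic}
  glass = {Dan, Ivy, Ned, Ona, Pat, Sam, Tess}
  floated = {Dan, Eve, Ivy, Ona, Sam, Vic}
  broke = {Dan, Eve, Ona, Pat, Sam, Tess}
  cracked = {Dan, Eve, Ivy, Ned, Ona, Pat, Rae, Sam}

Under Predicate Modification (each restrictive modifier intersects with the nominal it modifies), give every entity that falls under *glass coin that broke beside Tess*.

⟦that broke⟧ = ⟦broke⟧ = {Dan, Eve, Ona, Pat, Sam, Tess}
⟦beside Tess⟧ = {x : ⟨x, Tess⟩ ∈ ⟦beside⟧} = {Dan, Eve, Ned, Pat}
⟦coin⟧ = {Dan, Eve, Ivy, Ned, Ona, Pat, Sam, Vic}
… ∩ ⟦that broke⟧ = {Dan, Eve, Ivy, Ned, Ona, Pat, Sam, Vic} ∩ {Dan, Eve, Ona, Pat, Sam, Tess} = {Dan, Eve, Ona, Pat, Sam}
… ∩ ⟦beside Tess⟧ = {Dan, Eve, Ona, Pat, Sam} ∩ {Dan, Eve, Ned, Pat} = {Dan, Eve, Pat}
… ∩ ⟦glass⟧ = {Dan, Eve, Pat} ∩ {Dan, Ivy, Ned, Ona, Pat, Sam, Tess} = {Dan, Pat}
So ⟦glass coin that broke beside Tess⟧ = {Dan, Pat}.

{Dan, Pat}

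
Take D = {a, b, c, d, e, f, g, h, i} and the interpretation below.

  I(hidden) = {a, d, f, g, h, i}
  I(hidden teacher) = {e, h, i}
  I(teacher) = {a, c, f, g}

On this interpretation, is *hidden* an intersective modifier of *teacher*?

no

⟦hidden⟧ ∩ ⟦teacher⟧ = {a, d, f, g, h, i} ∩ {a, c, f, g} = {a, f, g}
Observed ⟦hidden teacher⟧ = {e, h, i}.
These differ, so the modifier is not intersective in this model.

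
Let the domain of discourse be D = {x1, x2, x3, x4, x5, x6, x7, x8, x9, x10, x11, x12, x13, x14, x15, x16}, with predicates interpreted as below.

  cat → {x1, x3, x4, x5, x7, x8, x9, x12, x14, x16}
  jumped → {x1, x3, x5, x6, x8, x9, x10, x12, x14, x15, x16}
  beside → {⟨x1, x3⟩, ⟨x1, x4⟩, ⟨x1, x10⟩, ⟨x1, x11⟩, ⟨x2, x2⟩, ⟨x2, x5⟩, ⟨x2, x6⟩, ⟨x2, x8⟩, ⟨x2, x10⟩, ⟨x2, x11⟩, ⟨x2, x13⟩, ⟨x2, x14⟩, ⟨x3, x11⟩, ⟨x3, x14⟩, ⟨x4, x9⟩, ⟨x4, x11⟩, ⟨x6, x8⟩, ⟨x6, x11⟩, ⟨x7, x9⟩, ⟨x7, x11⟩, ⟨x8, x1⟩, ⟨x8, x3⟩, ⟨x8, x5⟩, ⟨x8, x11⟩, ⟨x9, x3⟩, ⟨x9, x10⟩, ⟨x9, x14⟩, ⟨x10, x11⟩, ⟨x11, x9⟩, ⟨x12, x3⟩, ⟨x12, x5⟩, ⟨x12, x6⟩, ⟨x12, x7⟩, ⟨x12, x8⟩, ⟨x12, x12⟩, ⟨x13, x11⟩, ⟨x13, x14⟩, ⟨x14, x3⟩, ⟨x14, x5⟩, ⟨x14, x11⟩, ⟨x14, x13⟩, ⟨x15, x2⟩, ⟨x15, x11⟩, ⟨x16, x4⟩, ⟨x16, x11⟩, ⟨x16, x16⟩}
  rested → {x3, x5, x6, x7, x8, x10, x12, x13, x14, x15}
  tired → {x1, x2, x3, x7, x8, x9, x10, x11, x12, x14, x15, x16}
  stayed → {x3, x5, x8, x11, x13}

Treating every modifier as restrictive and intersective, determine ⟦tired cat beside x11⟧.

{x1, x3, x7, x8, x14, x16}

⟦beside x11⟧ = {x : ⟨x, x11⟩ ∈ ⟦beside⟧} = {x1, x2, x3, x4, x6, x7, x8, x10, x13, x14, x15, x16}
⟦cat⟧ = {x1, x3, x4, x5, x7, x8, x9, x12, x14, x16}
… ∩ ⟦beside x11⟧ = {x1, x3, x4, x5, x7, x8, x9, x12, x14, x16} ∩ {x1, x2, x3, x4, x6, x7, x8, x10, x13, x14, x15, x16} = {x1, x3, x4, x7, x8, x14, x16}
… ∩ ⟦tired⟧ = {x1, x3, x4, x7, x8, x14, x16} ∩ {x1, x2, x3, x7, x8, x9, x10, x11, x12, x14, x15, x16} = {x1, x3, x7, x8, x14, x16}
So ⟦tired cat beside x11⟧ = {x1, x3, x7, x8, x14, x16}.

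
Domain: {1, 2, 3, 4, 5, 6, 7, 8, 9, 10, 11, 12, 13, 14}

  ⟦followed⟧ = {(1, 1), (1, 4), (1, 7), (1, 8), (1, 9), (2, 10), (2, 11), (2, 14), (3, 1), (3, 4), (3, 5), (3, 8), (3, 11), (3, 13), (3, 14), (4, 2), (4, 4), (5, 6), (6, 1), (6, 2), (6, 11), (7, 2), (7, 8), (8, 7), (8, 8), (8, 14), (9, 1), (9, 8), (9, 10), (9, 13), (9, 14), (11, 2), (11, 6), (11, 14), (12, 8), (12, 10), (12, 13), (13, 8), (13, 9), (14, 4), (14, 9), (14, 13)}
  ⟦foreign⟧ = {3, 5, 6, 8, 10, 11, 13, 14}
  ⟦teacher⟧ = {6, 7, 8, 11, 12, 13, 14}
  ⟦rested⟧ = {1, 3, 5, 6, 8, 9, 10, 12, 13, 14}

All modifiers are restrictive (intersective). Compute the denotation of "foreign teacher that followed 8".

⟦that followed 8⟧ = {x : ⟨x, 8⟩ ∈ ⟦followed⟧} = {1, 3, 7, 8, 9, 12, 13}
⟦teacher⟧ = {6, 7, 8, 11, 12, 13, 14}
… ∩ ⟦that followed 8⟧ = {6, 7, 8, 11, 12, 13, 14} ∩ {1, 3, 7, 8, 9, 12, 13} = {7, 8, 12, 13}
… ∩ ⟦foreign⟧ = {7, 8, 12, 13} ∩ {3, 5, 6, 8, 10, 11, 13, 14} = {8, 13}
So ⟦foreign teacher that followed 8⟧ = {8, 13}.

{8, 13}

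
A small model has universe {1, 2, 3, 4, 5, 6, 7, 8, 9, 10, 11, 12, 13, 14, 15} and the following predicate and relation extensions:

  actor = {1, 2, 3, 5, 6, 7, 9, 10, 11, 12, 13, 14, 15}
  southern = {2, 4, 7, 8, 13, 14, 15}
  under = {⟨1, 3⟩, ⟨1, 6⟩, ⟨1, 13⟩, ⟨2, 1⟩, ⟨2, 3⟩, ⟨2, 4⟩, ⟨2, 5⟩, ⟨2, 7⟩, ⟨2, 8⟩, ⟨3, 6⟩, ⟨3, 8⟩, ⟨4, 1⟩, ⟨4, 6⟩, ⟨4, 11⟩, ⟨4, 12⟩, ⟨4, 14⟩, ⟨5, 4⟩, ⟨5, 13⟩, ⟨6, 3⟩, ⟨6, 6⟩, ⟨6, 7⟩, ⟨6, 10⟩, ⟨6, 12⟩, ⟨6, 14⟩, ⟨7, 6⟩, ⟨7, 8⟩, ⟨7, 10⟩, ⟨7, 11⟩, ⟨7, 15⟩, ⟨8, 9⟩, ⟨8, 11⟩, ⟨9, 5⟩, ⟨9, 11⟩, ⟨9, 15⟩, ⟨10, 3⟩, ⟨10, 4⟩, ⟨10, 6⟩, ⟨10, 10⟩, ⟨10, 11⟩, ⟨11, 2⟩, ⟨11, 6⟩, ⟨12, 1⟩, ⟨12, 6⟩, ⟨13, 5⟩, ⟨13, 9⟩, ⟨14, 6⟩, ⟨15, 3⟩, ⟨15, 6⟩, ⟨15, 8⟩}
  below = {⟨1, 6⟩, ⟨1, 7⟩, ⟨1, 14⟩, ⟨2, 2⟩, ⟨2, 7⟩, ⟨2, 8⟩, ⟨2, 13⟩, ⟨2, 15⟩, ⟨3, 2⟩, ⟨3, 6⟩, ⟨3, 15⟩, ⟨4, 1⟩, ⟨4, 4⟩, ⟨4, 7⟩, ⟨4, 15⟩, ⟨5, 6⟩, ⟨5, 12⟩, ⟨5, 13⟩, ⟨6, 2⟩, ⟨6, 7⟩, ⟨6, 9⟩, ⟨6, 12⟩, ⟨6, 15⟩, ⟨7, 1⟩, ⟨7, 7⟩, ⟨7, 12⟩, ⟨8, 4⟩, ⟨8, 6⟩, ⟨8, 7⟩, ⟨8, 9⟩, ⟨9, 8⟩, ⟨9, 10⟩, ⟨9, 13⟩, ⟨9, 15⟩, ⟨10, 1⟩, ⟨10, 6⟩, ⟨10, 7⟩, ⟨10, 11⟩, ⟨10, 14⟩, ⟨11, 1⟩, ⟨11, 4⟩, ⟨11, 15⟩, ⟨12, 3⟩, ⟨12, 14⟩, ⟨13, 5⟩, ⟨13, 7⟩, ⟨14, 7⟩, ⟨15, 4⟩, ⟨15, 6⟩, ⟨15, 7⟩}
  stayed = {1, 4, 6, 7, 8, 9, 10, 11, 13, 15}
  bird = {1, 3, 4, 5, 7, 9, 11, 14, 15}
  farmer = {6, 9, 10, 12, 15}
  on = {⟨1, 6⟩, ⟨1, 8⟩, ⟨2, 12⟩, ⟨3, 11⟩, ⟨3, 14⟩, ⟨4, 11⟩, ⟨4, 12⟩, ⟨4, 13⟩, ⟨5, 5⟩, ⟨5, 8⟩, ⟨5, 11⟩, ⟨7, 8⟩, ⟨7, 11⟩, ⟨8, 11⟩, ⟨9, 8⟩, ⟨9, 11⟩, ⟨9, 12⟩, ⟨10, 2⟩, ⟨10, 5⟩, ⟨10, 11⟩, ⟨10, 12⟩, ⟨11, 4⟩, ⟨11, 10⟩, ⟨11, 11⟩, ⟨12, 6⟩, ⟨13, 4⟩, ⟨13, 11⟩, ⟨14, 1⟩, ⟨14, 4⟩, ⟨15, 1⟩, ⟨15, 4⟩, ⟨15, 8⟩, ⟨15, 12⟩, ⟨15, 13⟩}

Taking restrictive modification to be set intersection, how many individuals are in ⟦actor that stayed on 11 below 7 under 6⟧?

⟦that stayed⟧ = ⟦stayed⟧ = {1, 4, 6, 7, 8, 9, 10, 11, 13, 15}
⟦on 11⟧ = {x : ⟨x, 11⟩ ∈ ⟦on⟧} = {3, 4, 5, 7, 8, 9, 10, 11, 13}
⟦below 7⟧ = {x : ⟨x, 7⟩ ∈ ⟦below⟧} = {1, 2, 4, 6, 7, 8, 10, 13, 14, 15}
⟦under 6⟧ = {x : ⟨x, 6⟩ ∈ ⟦under⟧} = {1, 3, 4, 6, 7, 10, 11, 12, 14, 15}
⟦actor⟧ = {1, 2, 3, 5, 6, 7, 9, 10, 11, 12, 13, 14, 15}
… ∩ ⟦that stayed⟧ = {1, 2, 3, 5, 6, 7, 9, 10, 11, 12, 13, 14, 15} ∩ {1, 4, 6, 7, 8, 9, 10, 11, 13, 15} = {1, 6, 7, 9, 10, 11, 13, 15}
… ∩ ⟦on 11⟧ = {1, 6, 7, 9, 10, 11, 13, 15} ∩ {3, 4, 5, 7, 8, 9, 10, 11, 13} = {7, 9, 10, 11, 13}
… ∩ ⟦below 7⟧ = {7, 9, 10, 11, 13} ∩ {1, 2, 4, 6, 7, 8, 10, 13, 14, 15} = {7, 10, 13}
… ∩ ⟦under 6⟧ = {7, 10, 13} ∩ {1, 3, 4, 6, 7, 10, 11, 12, 14, 15} = {7, 10}
⟦actor that stayed on 11 below 7 under 6⟧ = {7, 10}, so the cardinality is 2.

2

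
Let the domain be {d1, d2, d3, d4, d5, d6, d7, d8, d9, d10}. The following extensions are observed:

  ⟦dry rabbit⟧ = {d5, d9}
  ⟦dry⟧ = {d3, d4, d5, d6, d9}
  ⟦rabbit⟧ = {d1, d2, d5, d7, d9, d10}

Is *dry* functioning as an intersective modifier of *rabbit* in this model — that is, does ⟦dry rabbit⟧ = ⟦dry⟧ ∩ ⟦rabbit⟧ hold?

⟦dry⟧ ∩ ⟦rabbit⟧ = {d3, d4, d5, d6, d9} ∩ {d1, d2, d5, d7, d9, d10} = {d5, d9}
Observed ⟦dry rabbit⟧ = {d5, d9}.
These coincide, so the modifier is intersective here.

yes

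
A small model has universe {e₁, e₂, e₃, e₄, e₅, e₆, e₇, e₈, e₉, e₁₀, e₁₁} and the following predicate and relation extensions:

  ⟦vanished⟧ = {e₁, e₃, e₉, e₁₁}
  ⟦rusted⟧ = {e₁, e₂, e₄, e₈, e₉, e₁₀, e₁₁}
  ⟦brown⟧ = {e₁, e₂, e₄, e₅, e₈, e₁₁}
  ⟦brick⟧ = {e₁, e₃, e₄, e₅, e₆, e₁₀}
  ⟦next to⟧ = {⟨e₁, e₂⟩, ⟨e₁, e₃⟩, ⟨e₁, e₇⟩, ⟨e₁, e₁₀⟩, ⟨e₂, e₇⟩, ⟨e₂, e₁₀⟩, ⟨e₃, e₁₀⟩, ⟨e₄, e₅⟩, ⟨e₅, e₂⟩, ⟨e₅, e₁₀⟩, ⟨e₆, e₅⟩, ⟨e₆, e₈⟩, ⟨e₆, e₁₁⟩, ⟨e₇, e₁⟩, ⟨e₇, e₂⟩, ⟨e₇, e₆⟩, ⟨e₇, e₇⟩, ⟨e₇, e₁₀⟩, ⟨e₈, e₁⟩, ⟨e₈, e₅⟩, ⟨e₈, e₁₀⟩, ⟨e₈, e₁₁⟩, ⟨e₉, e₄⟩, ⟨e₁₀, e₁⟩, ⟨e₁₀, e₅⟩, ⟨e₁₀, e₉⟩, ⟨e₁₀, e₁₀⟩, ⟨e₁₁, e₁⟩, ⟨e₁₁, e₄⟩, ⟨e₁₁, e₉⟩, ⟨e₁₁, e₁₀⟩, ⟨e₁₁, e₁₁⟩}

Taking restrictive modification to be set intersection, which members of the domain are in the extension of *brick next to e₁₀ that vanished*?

⟦next to e₁₀⟧ = {x : ⟨x, e₁₀⟩ ∈ ⟦next to⟧} = {e₁, e₂, e₃, e₅, e₇, e₈, e₁₀, e₁₁}
⟦that vanished⟧ = ⟦vanished⟧ = {e₁, e₃, e₉, e₁₁}
⟦brick⟧ = {e₁, e₃, e₄, e₅, e₆, e₁₀}
… ∩ ⟦next to e₁₀⟧ = {e₁, e₃, e₄, e₅, e₆, e₁₀} ∩ {e₁, e₂, e₃, e₅, e₇, e₈, e₁₀, e₁₁} = {e₁, e₃, e₅, e₁₀}
… ∩ ⟦that vanished⟧ = {e₁, e₃, e₅, e₁₀} ∩ {e₁, e₃, e₉, e₁₁} = {e₁, e₃}
So ⟦brick next to e₁₀ that vanished⟧ = {e₁, e₃}.

{e₁, e₃}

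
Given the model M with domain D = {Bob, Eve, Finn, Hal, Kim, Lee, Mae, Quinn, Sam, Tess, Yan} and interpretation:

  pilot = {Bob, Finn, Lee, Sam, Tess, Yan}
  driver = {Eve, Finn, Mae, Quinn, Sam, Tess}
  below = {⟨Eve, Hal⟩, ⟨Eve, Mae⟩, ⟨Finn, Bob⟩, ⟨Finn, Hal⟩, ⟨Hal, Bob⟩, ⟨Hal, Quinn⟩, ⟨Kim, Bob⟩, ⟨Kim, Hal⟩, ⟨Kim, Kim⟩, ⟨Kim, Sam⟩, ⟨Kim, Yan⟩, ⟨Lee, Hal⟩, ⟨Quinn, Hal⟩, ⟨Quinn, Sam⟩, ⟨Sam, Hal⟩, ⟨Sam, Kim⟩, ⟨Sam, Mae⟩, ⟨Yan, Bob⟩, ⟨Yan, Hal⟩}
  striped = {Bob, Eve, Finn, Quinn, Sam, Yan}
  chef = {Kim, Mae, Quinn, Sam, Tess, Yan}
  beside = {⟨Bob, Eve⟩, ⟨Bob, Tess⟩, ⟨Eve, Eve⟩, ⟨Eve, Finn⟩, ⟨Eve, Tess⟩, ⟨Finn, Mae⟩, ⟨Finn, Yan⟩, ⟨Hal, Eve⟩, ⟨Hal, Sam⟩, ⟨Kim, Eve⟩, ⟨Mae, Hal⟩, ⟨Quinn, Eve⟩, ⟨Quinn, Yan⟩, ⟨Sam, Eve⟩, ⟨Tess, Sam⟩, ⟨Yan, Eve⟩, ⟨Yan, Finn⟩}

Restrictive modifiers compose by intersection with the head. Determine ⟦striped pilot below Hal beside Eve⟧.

⟦below Hal⟧ = {x : ⟨x, Hal⟩ ∈ ⟦below⟧} = {Eve, Finn, Kim, Lee, Quinn, Sam, Yan}
⟦beside Eve⟧ = {x : ⟨x, Eve⟩ ∈ ⟦beside⟧} = {Bob, Eve, Hal, Kim, Quinn, Sam, Yan}
⟦pilot⟧ = {Bob, Finn, Lee, Sam, Tess, Yan}
… ∩ ⟦below Hal⟧ = {Bob, Finn, Lee, Sam, Tess, Yan} ∩ {Eve, Finn, Kim, Lee, Quinn, Sam, Yan} = {Finn, Lee, Sam, Yan}
… ∩ ⟦beside Eve⟧ = {Finn, Lee, Sam, Yan} ∩ {Bob, Eve, Hal, Kim, Quinn, Sam, Yan} = {Sam, Yan}
… ∩ ⟦striped⟧ = {Sam, Yan} ∩ {Bob, Eve, Finn, Quinn, Sam, Yan} = {Sam, Yan}
So ⟦striped pilot below Hal beside Eve⟧ = {Sam, Yan}.

{Sam, Yan}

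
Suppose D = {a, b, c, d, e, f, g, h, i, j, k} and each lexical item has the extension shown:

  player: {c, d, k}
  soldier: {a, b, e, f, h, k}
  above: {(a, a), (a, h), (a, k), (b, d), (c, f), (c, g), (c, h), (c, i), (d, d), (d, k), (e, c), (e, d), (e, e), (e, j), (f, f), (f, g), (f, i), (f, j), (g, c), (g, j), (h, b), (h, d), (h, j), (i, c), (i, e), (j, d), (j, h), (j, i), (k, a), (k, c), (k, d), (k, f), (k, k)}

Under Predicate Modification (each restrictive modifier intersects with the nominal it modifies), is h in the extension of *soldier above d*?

yes

⟦above d⟧ = {x : ⟨x, d⟩ ∈ ⟦above⟧} = {b, d, e, h, j, k}
⟦soldier⟧ = {a, b, e, f, h, k}
… ∩ ⟦above d⟧ = {a, b, e, f, h, k} ∩ {b, d, e, h, j, k} = {b, e, h, k}
⟦soldier above d⟧ = {b, e, h, k}; h ∈ this set.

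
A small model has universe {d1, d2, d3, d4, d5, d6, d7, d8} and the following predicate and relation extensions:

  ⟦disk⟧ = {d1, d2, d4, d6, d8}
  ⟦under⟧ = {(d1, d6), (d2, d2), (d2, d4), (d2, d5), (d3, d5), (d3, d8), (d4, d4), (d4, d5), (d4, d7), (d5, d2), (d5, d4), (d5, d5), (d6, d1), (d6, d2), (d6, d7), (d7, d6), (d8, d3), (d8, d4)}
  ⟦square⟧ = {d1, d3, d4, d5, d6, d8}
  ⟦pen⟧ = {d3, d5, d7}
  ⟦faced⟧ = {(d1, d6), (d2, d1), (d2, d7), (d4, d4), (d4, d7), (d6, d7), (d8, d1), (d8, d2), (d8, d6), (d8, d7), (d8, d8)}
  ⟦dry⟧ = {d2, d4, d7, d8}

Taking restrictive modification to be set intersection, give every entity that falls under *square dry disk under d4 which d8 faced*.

{d8}

⟦under d4⟧ = {x : ⟨x, d4⟩ ∈ ⟦under⟧} = {d2, d4, d5, d8}
⟦which d8 faced⟧ = {x : ⟨d8, x⟩ ∈ ⟦faced⟧} = {d1, d2, d6, d7, d8}
⟦disk⟧ = {d1, d2, d4, d6, d8}
… ∩ ⟦under d4⟧ = {d1, d2, d4, d6, d8} ∩ {d2, d4, d5, d8} = {d2, d4, d8}
… ∩ ⟦which d8 faced⟧ = {d2, d4, d8} ∩ {d1, d2, d6, d7, d8} = {d2, d8}
… ∩ ⟦square⟧ = {d2, d8} ∩ {d1, d3, d4, d5, d6, d8} = {d8}
… ∩ ⟦dry⟧ = {d8} ∩ {d2, d4, d7, d8} = {d8}
So ⟦square dry disk under d4 which d8 faced⟧ = {d8}.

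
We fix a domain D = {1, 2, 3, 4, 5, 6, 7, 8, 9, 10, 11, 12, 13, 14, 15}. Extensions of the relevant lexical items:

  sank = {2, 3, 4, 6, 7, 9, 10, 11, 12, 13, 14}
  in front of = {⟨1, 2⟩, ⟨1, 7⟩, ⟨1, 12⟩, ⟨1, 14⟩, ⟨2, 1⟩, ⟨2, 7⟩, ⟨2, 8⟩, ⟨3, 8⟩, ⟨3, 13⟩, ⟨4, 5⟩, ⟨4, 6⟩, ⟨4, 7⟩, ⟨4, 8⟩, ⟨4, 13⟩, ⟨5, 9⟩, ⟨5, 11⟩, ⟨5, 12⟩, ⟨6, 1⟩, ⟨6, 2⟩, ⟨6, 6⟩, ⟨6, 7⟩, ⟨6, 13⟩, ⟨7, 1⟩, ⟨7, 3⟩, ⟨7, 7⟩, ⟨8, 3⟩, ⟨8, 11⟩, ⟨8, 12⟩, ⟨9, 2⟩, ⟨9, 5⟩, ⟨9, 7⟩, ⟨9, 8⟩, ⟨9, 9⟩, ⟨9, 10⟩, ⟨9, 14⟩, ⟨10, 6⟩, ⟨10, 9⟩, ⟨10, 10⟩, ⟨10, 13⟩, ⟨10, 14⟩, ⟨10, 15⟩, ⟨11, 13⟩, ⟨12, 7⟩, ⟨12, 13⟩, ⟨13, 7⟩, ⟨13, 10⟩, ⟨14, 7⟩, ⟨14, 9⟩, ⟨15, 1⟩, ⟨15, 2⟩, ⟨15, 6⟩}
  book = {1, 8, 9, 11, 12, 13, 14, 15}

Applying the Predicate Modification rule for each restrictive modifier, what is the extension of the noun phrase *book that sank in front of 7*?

{9, 12, 13, 14}

⟦that sank⟧ = ⟦sank⟧ = {2, 3, 4, 6, 7, 9, 10, 11, 12, 13, 14}
⟦in front of 7⟧ = {x : ⟨x, 7⟩ ∈ ⟦in front of⟧} = {1, 2, 4, 6, 7, 9, 12, 13, 14}
⟦book⟧ = {1, 8, 9, 11, 12, 13, 14, 15}
… ∩ ⟦that sank⟧ = {1, 8, 9, 11, 12, 13, 14, 15} ∩ {2, 3, 4, 6, 7, 9, 10, 11, 12, 13, 14} = {9, 11, 12, 13, 14}
… ∩ ⟦in front of 7⟧ = {9, 11, 12, 13, 14} ∩ {1, 2, 4, 6, 7, 9, 12, 13, 14} = {9, 12, 13, 14}
So ⟦book that sank in front of 7⟧ = {9, 12, 13, 14}.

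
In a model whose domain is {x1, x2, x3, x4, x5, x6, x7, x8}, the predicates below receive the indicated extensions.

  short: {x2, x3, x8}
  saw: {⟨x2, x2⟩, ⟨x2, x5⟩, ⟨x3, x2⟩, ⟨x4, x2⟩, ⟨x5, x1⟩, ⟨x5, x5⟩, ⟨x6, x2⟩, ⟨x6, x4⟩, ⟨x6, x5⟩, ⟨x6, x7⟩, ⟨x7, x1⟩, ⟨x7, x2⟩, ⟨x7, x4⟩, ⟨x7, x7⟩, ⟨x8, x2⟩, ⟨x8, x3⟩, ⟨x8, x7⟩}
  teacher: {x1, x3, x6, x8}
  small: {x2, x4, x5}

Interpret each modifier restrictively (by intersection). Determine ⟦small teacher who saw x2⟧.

{}

⟦who saw x2⟧ = {x : ⟨x, x2⟩ ∈ ⟦saw⟧} = {x2, x3, x4, x6, x7, x8}
⟦teacher⟧ = {x1, x3, x6, x8}
… ∩ ⟦who saw x2⟧ = {x1, x3, x6, x8} ∩ {x2, x3, x4, x6, x7, x8} = {x3, x6, x8}
… ∩ ⟦small⟧ = {x3, x6, x8} ∩ {x2, x4, x5} = ∅
So ⟦small teacher who saw x2⟧ = {}.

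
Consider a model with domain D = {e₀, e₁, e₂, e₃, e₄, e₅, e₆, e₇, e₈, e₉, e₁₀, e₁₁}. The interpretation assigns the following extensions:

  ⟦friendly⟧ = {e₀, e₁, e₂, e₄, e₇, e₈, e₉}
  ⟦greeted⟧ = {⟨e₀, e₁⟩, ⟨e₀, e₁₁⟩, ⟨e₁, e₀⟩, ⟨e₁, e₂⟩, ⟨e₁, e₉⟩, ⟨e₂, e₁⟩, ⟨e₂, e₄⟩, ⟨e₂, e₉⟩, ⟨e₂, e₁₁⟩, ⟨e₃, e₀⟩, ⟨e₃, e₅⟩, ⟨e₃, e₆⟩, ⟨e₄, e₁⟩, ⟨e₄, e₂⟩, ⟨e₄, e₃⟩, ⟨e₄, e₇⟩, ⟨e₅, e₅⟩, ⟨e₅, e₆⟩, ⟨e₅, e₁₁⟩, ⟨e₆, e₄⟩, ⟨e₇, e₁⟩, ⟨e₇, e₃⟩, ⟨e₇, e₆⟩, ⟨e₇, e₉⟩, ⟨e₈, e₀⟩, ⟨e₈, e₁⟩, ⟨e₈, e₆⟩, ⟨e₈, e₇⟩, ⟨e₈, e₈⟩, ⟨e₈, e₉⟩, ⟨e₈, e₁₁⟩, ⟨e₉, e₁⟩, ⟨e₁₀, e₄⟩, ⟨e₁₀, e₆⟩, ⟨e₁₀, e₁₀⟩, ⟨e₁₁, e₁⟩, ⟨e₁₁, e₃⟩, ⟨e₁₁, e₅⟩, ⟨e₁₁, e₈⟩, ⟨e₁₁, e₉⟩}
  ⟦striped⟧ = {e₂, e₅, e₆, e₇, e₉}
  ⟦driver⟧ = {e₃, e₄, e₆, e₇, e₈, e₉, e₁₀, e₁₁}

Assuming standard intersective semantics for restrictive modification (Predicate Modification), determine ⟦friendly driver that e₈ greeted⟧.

{e₇, e₈, e₉}

⟦that e₈ greeted⟧ = {x : ⟨e₈, x⟩ ∈ ⟦greeted⟧} = {e₀, e₁, e₆, e₇, e₈, e₉, e₁₁}
⟦driver⟧ = {e₃, e₄, e₆, e₇, e₈, e₉, e₁₀, e₁₁}
… ∩ ⟦that e₈ greeted⟧ = {e₃, e₄, e₆, e₇, e₈, e₉, e₁₀, e₁₁} ∩ {e₀, e₁, e₆, e₇, e₈, e₉, e₁₁} = {e₆, e₇, e₈, e₉, e₁₁}
… ∩ ⟦friendly⟧ = {e₆, e₇, e₈, e₉, e₁₁} ∩ {e₀, e₁, e₂, e₄, e₇, e₈, e₉} = {e₇, e₈, e₉}
So ⟦friendly driver that e₈ greeted⟧ = {e₇, e₈, e₉}.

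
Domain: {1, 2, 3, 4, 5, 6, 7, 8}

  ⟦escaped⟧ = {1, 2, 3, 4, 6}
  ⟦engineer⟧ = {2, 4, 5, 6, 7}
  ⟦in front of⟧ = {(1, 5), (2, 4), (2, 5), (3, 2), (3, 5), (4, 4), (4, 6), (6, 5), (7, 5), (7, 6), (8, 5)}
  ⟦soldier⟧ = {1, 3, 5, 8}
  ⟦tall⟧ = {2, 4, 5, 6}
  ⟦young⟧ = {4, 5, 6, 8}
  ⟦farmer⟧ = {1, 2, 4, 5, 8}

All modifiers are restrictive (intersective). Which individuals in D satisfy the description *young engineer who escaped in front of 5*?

{6}

⟦who escaped⟧ = ⟦escaped⟧ = {1, 2, 3, 4, 6}
⟦in front of 5⟧ = {x : ⟨x, 5⟩ ∈ ⟦in front of⟧} = {1, 2, 3, 6, 7, 8}
⟦engineer⟧ = {2, 4, 5, 6, 7}
… ∩ ⟦who escaped⟧ = {2, 4, 5, 6, 7} ∩ {1, 2, 3, 4, 6} = {2, 4, 6}
… ∩ ⟦in front of 5⟧ = {2, 4, 6} ∩ {1, 2, 3, 6, 7, 8} = {2, 6}
… ∩ ⟦young⟧ = {2, 6} ∩ {4, 5, 6, 8} = {6}
So ⟦young engineer who escaped in front of 5⟧ = {6}.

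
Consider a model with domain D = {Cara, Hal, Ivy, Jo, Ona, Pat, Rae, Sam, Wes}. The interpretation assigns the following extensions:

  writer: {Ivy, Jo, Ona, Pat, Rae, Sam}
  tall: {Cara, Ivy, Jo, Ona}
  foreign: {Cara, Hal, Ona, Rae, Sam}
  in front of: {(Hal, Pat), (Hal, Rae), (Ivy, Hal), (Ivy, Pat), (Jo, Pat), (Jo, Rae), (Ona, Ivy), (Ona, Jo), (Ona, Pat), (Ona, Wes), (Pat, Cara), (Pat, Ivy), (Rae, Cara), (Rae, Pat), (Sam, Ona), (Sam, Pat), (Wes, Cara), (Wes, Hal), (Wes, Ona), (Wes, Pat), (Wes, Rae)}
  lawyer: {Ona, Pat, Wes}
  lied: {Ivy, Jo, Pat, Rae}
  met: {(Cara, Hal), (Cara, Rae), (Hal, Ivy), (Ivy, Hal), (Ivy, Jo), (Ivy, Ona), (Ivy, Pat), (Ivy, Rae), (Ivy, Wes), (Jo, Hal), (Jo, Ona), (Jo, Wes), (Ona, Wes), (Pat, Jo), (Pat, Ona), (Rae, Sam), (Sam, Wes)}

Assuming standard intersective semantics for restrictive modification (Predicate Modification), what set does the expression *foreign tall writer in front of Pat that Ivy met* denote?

⟦in front of Pat⟧ = {x : ⟨x, Pat⟩ ∈ ⟦in front of⟧} = {Hal, Ivy, Jo, Ona, Rae, Sam, Wes}
⟦that Ivy met⟧ = {x : ⟨Ivy, x⟩ ∈ ⟦met⟧} = {Hal, Jo, Ona, Pat, Rae, Wes}
⟦writer⟧ = {Ivy, Jo, Ona, Pat, Rae, Sam}
… ∩ ⟦in front of Pat⟧ = {Ivy, Jo, Ona, Pat, Rae, Sam} ∩ {Hal, Ivy, Jo, Ona, Rae, Sam, Wes} = {Ivy, Jo, Ona, Rae, Sam}
… ∩ ⟦that Ivy met⟧ = {Ivy, Jo, Ona, Rae, Sam} ∩ {Hal, Jo, Ona, Pat, Rae, Wes} = {Jo, Ona, Rae}
… ∩ ⟦foreign⟧ = {Jo, Ona, Rae} ∩ {Cara, Hal, Ona, Rae, Sam} = {Ona, Rae}
… ∩ ⟦tall⟧ = {Ona, Rae} ∩ {Cara, Ivy, Jo, Ona} = {Ona}
So ⟦foreign tall writer in front of Pat that Ivy met⟧ = {Ona}.

{Ona}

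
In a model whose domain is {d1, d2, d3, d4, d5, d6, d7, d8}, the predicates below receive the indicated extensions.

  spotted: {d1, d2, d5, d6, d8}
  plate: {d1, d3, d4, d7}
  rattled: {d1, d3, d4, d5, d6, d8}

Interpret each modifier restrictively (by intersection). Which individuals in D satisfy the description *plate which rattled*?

⟦which rattled⟧ = ⟦rattled⟧ = {d1, d3, d4, d5, d6, d8}
⟦plate⟧ = {d1, d3, d4, d7}
… ∩ ⟦which rattled⟧ = {d1, d3, d4, d7} ∩ {d1, d3, d4, d5, d6, d8} = {d1, d3, d4}
So ⟦plate which rattled⟧ = {d1, d3, d4}.

{d1, d3, d4}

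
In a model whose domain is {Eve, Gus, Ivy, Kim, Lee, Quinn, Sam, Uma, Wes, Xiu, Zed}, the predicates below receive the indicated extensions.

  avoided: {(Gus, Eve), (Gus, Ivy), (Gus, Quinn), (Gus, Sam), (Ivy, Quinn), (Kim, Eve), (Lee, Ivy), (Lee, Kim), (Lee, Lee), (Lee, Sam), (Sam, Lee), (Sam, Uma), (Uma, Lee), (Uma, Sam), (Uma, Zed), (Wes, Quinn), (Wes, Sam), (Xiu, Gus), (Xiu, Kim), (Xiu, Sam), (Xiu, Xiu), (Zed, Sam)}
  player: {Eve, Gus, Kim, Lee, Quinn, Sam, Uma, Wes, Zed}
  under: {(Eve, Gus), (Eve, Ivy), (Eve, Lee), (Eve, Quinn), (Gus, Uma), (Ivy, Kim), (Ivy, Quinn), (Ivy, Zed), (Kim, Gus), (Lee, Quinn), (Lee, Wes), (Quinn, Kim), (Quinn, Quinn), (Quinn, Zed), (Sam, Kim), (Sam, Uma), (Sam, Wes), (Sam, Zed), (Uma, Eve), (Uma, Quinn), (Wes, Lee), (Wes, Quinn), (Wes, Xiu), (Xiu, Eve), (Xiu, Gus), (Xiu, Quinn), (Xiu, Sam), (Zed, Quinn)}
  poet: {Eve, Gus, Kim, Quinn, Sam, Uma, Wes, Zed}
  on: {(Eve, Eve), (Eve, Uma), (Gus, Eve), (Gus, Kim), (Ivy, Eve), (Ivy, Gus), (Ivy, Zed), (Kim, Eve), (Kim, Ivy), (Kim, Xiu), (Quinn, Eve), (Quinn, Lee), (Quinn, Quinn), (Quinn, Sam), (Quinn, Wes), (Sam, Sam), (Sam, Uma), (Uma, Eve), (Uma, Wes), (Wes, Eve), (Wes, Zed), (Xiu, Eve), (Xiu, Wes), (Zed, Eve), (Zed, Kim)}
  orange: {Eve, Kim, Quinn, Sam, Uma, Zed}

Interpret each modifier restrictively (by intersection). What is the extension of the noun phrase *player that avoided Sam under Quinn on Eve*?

{Uma, Wes, Zed}

⟦that avoided Sam⟧ = {x : ⟨x, Sam⟩ ∈ ⟦avoided⟧} = {Gus, Lee, Uma, Wes, Xiu, Zed}
⟦under Quinn⟧ = {x : ⟨x, Quinn⟩ ∈ ⟦under⟧} = {Eve, Ivy, Lee, Quinn, Uma, Wes, Xiu, Zed}
⟦on Eve⟧ = {x : ⟨x, Eve⟩ ∈ ⟦on⟧} = {Eve, Gus, Ivy, Kim, Quinn, Uma, Wes, Xiu, Zed}
⟦player⟧ = {Eve, Gus, Kim, Lee, Quinn, Sam, Uma, Wes, Zed}
… ∩ ⟦that avoided Sam⟧ = {Eve, Gus, Kim, Lee, Quinn, Sam, Uma, Wes, Zed} ∩ {Gus, Lee, Uma, Wes, Xiu, Zed} = {Gus, Lee, Uma, Wes, Zed}
… ∩ ⟦under Quinn⟧ = {Gus, Lee, Uma, Wes, Zed} ∩ {Eve, Ivy, Lee, Quinn, Uma, Wes, Xiu, Zed} = {Lee, Uma, Wes, Zed}
… ∩ ⟦on Eve⟧ = {Lee, Uma, Wes, Zed} ∩ {Eve, Gus, Ivy, Kim, Quinn, Uma, Wes, Xiu, Zed} = {Uma, Wes, Zed}
So ⟦player that avoided Sam under Quinn on Eve⟧ = {Uma, Wes, Zed}.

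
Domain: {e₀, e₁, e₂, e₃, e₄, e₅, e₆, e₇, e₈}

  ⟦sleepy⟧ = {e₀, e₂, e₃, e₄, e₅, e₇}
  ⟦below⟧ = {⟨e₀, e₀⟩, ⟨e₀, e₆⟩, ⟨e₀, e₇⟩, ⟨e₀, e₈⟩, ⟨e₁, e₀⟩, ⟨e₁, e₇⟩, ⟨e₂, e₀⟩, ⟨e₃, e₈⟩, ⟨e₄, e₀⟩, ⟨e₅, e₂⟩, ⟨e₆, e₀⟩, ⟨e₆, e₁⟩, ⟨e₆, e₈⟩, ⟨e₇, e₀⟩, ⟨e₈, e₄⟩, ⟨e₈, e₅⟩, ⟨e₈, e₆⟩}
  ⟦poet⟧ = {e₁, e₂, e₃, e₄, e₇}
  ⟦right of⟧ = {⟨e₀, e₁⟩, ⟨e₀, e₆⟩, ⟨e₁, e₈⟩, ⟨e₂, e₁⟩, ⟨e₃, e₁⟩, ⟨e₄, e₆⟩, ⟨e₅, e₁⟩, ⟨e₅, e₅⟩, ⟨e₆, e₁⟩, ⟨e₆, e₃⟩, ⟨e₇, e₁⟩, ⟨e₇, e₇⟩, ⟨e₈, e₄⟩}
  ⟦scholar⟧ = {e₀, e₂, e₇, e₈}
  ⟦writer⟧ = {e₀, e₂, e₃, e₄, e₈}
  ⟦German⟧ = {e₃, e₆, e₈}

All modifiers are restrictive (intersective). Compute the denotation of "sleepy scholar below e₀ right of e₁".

⟦below e₀⟧ = {x : ⟨x, e₀⟩ ∈ ⟦below⟧} = {e₀, e₁, e₂, e₄, e₆, e₇}
⟦right of e₁⟧ = {x : ⟨x, e₁⟩ ∈ ⟦right of⟧} = {e₀, e₂, e₃, e₅, e₆, e₇}
⟦scholar⟧ = {e₀, e₂, e₇, e₈}
… ∩ ⟦below e₀⟧ = {e₀, e₂, e₇, e₈} ∩ {e₀, e₁, e₂, e₄, e₆, e₇} = {e₀, e₂, e₇}
… ∩ ⟦right of e₁⟧ = {e₀, e₂, e₇} ∩ {e₀, e₂, e₃, e₅, e₆, e₇} = {e₀, e₂, e₇}
… ∩ ⟦sleepy⟧ = {e₀, e₂, e₇} ∩ {e₀, e₂, e₃, e₄, e₅, e₇} = {e₀, e₂, e₇}
So ⟦sleepy scholar below e₀ right of e₁⟧ = {e₀, e₂, e₇}.

{e₀, e₂, e₇}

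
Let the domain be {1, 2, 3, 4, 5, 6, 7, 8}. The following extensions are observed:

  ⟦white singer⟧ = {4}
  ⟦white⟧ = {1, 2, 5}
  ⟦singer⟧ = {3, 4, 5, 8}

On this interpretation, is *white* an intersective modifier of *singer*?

⟦white⟧ ∩ ⟦singer⟧ = {1, 2, 5} ∩ {3, 4, 5, 8} = {5}
Observed ⟦white singer⟧ = {4}.
These differ, so the modifier is not intersective in this model.

no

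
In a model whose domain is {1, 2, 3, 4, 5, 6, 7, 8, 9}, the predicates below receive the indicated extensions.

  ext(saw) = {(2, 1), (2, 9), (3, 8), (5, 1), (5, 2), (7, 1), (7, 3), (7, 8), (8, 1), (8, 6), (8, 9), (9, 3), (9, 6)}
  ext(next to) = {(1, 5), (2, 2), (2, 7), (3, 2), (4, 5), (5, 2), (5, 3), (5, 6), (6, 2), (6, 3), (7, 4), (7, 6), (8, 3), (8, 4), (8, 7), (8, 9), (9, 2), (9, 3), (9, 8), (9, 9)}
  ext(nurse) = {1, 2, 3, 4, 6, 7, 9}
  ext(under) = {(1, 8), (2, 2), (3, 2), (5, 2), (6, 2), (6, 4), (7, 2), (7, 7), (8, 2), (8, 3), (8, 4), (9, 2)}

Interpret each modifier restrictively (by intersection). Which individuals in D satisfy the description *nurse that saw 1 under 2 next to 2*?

{2}

⟦that saw 1⟧ = {x : ⟨x, 1⟩ ∈ ⟦saw⟧} = {2, 5, 7, 8}
⟦under 2⟧ = {x : ⟨x, 2⟩ ∈ ⟦under⟧} = {2, 3, 5, 6, 7, 8, 9}
⟦next to 2⟧ = {x : ⟨x, 2⟩ ∈ ⟦next to⟧} = {2, 3, 5, 6, 9}
⟦nurse⟧ = {1, 2, 3, 4, 6, 7, 9}
… ∩ ⟦that saw 1⟧ = {1, 2, 3, 4, 6, 7, 9} ∩ {2, 5, 7, 8} = {2, 7}
… ∩ ⟦under 2⟧ = {2, 7} ∩ {2, 3, 5, 6, 7, 8, 9} = {2, 7}
… ∩ ⟦next to 2⟧ = {2, 7} ∩ {2, 3, 5, 6, 9} = {2}
So ⟦nurse that saw 1 under 2 next to 2⟧ = {2}.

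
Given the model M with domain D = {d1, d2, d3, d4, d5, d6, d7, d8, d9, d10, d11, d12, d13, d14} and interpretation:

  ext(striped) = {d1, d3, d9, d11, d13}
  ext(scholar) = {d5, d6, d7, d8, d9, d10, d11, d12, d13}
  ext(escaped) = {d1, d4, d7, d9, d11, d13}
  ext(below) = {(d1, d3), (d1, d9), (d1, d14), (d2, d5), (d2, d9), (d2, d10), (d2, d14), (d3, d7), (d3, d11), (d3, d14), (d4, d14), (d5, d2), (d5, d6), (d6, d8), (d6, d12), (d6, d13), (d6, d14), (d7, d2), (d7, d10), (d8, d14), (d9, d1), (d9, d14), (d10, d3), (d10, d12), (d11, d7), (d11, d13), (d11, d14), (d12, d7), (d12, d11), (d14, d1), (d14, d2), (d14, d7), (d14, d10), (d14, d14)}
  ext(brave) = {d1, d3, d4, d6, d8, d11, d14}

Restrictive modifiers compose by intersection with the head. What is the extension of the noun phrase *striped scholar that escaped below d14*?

⟦that escaped⟧ = ⟦escaped⟧ = {d1, d4, d7, d9, d11, d13}
⟦below d14⟧ = {x : ⟨x, d14⟩ ∈ ⟦below⟧} = {d1, d2, d3, d4, d6, d8, d9, d11, d14}
⟦scholar⟧ = {d5, d6, d7, d8, d9, d10, d11, d12, d13}
… ∩ ⟦that escaped⟧ = {d5, d6, d7, d8, d9, d10, d11, d12, d13} ∩ {d1, d4, d7, d9, d11, d13} = {d7, d9, d11, d13}
… ∩ ⟦below d14⟧ = {d7, d9, d11, d13} ∩ {d1, d2, d3, d4, d6, d8, d9, d11, d14} = {d9, d11}
… ∩ ⟦striped⟧ = {d9, d11} ∩ {d1, d3, d9, d11, d13} = {d9, d11}
So ⟦striped scholar that escaped below d14⟧ = {d9, d11}.

{d9, d11}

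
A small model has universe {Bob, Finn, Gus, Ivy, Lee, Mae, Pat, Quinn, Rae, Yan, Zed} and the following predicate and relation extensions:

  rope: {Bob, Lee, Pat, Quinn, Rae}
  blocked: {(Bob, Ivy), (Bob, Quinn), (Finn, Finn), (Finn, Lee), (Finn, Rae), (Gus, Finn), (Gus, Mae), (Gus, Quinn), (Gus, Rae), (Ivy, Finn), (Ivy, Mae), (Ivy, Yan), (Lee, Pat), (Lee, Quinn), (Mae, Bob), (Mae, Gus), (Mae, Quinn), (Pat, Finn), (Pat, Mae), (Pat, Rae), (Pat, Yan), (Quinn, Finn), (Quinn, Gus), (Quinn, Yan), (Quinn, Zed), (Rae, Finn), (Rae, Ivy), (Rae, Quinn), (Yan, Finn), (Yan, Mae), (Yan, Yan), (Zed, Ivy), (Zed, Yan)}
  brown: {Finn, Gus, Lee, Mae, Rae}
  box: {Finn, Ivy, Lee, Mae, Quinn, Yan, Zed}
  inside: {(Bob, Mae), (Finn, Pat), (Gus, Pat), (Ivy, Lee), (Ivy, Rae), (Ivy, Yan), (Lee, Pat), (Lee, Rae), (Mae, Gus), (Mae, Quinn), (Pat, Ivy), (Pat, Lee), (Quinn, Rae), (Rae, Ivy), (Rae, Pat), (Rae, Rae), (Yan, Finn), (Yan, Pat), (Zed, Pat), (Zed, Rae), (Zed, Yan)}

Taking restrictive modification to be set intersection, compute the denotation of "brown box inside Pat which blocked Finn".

{Finn}

⟦inside Pat⟧ = {x : ⟨x, Pat⟩ ∈ ⟦inside⟧} = {Finn, Gus, Lee, Rae, Yan, Zed}
⟦which blocked Finn⟧ = {x : ⟨x, Finn⟩ ∈ ⟦blocked⟧} = {Finn, Gus, Ivy, Pat, Quinn, Rae, Yan}
⟦box⟧ = {Finn, Ivy, Lee, Mae, Quinn, Yan, Zed}
… ∩ ⟦inside Pat⟧ = {Finn, Ivy, Lee, Mae, Quinn, Yan, Zed} ∩ {Finn, Gus, Lee, Rae, Yan, Zed} = {Finn, Lee, Yan, Zed}
… ∩ ⟦which blocked Finn⟧ = {Finn, Lee, Yan, Zed} ∩ {Finn, Gus, Ivy, Pat, Quinn, Rae, Yan} = {Finn, Yan}
… ∩ ⟦brown⟧ = {Finn, Yan} ∩ {Finn, Gus, Lee, Mae, Rae} = {Finn}
So ⟦brown box inside Pat which blocked Finn⟧ = {Finn}.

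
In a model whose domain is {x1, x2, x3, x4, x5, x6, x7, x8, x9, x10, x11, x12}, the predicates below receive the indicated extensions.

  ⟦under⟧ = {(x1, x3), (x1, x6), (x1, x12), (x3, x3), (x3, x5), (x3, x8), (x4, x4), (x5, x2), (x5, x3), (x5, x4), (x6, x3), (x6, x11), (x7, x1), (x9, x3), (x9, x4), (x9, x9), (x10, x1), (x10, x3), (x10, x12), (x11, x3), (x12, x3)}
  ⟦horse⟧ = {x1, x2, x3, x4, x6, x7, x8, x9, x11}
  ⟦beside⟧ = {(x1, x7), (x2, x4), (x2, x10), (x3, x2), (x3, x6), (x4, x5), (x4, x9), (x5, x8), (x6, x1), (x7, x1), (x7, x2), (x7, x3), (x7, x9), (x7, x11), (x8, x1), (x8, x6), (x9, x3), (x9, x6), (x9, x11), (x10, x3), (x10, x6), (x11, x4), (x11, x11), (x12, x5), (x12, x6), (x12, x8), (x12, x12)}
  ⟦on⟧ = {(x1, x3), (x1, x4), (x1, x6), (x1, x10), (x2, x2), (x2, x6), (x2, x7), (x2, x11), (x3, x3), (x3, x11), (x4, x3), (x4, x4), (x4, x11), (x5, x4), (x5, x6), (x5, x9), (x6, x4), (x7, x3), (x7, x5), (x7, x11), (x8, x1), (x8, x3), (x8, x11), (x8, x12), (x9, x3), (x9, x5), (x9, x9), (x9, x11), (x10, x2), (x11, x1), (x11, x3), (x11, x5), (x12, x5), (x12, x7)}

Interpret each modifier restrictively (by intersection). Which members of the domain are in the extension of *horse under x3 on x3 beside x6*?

{x3, x9}

⟦under x3⟧ = {x : ⟨x, x3⟩ ∈ ⟦under⟧} = {x1, x3, x5, x6, x9, x10, x11, x12}
⟦on x3⟧ = {x : ⟨x, x3⟩ ∈ ⟦on⟧} = {x1, x3, x4, x7, x8, x9, x11}
⟦beside x6⟧ = {x : ⟨x, x6⟩ ∈ ⟦beside⟧} = {x3, x8, x9, x10, x12}
⟦horse⟧ = {x1, x2, x3, x4, x6, x7, x8, x9, x11}
… ∩ ⟦under x3⟧ = {x1, x2, x3, x4, x6, x7, x8, x9, x11} ∩ {x1, x3, x5, x6, x9, x10, x11, x12} = {x1, x3, x6, x9, x11}
… ∩ ⟦on x3⟧ = {x1, x3, x6, x9, x11} ∩ {x1, x3, x4, x7, x8, x9, x11} = {x1, x3, x9, x11}
… ∩ ⟦beside x6⟧ = {x1, x3, x9, x11} ∩ {x3, x8, x9, x10, x12} = {x3, x9}
So ⟦horse under x3 on x3 beside x6⟧ = {x3, x9}.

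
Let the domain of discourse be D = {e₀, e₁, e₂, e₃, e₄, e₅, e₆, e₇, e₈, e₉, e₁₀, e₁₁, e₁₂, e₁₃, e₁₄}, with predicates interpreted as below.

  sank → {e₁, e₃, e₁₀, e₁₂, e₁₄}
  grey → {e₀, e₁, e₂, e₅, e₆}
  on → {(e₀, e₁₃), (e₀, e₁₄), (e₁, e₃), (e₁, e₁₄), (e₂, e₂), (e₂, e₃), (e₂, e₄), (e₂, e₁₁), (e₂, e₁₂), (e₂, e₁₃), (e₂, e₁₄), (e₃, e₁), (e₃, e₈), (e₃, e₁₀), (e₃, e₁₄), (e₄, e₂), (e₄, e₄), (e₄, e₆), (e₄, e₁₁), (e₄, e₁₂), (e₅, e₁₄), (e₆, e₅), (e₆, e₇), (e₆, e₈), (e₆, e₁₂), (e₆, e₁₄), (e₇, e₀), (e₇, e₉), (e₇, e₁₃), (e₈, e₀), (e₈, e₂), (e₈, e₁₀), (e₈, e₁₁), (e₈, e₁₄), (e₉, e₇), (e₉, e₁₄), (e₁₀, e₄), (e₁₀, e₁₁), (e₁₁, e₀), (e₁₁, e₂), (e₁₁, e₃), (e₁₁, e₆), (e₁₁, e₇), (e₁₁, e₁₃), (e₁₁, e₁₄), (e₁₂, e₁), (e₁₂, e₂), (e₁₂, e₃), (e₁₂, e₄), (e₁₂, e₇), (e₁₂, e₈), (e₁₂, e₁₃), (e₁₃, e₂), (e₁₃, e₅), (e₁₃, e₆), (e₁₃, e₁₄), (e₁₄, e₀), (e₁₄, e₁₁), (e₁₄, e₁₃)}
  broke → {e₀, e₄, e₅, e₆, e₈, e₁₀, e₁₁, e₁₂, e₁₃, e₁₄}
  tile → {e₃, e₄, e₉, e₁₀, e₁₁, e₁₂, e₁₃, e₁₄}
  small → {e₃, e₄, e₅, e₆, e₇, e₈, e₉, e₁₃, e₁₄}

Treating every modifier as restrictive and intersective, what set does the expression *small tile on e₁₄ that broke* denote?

⟦on e₁₄⟧ = {x : ⟨x, e₁₄⟩ ∈ ⟦on⟧} = {e₀, e₁, e₂, e₃, e₅, e₆, e₈, e₉, e₁₁, e₁₃}
⟦that broke⟧ = ⟦broke⟧ = {e₀, e₄, e₅, e₆, e₈, e₁₀, e₁₁, e₁₂, e₁₃, e₁₄}
⟦tile⟧ = {e₃, e₄, e₉, e₁₀, e₁₁, e₁₂, e₁₃, e₁₄}
… ∩ ⟦on e₁₄⟧ = {e₃, e₄, e₉, e₁₀, e₁₁, e₁₂, e₁₃, e₁₄} ∩ {e₀, e₁, e₂, e₃, e₅, e₆, e₈, e₉, e₁₁, e₁₃} = {e₃, e₉, e₁₁, e₁₃}
… ∩ ⟦that broke⟧ = {e₃, e₉, e₁₁, e₁₃} ∩ {e₀, e₄, e₅, e₆, e₈, e₁₀, e₁₁, e₁₂, e₁₃, e₁₄} = {e₁₁, e₁₃}
… ∩ ⟦small⟧ = {e₁₁, e₁₃} ∩ {e₃, e₄, e₅, e₆, e₇, e₈, e₉, e₁₃, e₁₄} = {e₁₃}
So ⟦small tile on e₁₄ that broke⟧ = {e₁₃}.

{e₁₃}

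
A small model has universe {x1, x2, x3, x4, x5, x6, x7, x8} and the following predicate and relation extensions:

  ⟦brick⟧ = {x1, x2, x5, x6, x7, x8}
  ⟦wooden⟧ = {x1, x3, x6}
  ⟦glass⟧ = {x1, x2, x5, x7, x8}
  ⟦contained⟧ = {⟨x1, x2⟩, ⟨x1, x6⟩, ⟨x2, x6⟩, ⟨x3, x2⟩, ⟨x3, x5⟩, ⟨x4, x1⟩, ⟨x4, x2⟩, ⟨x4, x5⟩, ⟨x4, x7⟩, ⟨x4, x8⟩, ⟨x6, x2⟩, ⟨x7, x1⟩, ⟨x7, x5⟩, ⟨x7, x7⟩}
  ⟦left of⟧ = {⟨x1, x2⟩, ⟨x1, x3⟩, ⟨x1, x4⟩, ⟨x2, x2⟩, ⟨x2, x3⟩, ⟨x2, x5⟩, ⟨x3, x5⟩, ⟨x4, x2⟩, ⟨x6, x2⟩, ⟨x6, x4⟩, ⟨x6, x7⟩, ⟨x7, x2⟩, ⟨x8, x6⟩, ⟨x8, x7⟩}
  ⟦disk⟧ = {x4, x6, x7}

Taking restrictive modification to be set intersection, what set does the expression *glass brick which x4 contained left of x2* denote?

⟦which x4 contained⟧ = {x : ⟨x4, x⟩ ∈ ⟦contained⟧} = {x1, x2, x5, x7, x8}
⟦left of x2⟧ = {x : ⟨x, x2⟩ ∈ ⟦left of⟧} = {x1, x2, x4, x6, x7}
⟦brick⟧ = {x1, x2, x5, x6, x7, x8}
… ∩ ⟦which x4 contained⟧ = {x1, x2, x5, x6, x7, x8} ∩ {x1, x2, x5, x7, x8} = {x1, x2, x5, x7, x8}
… ∩ ⟦left of x2⟧ = {x1, x2, x5, x7, x8} ∩ {x1, x2, x4, x6, x7} = {x1, x2, x7}
… ∩ ⟦glass⟧ = {x1, x2, x7} ∩ {x1, x2, x5, x7, x8} = {x1, x2, x7}
So ⟦glass brick which x4 contained left of x2⟧ = {x1, x2, x7}.

{x1, x2, x7}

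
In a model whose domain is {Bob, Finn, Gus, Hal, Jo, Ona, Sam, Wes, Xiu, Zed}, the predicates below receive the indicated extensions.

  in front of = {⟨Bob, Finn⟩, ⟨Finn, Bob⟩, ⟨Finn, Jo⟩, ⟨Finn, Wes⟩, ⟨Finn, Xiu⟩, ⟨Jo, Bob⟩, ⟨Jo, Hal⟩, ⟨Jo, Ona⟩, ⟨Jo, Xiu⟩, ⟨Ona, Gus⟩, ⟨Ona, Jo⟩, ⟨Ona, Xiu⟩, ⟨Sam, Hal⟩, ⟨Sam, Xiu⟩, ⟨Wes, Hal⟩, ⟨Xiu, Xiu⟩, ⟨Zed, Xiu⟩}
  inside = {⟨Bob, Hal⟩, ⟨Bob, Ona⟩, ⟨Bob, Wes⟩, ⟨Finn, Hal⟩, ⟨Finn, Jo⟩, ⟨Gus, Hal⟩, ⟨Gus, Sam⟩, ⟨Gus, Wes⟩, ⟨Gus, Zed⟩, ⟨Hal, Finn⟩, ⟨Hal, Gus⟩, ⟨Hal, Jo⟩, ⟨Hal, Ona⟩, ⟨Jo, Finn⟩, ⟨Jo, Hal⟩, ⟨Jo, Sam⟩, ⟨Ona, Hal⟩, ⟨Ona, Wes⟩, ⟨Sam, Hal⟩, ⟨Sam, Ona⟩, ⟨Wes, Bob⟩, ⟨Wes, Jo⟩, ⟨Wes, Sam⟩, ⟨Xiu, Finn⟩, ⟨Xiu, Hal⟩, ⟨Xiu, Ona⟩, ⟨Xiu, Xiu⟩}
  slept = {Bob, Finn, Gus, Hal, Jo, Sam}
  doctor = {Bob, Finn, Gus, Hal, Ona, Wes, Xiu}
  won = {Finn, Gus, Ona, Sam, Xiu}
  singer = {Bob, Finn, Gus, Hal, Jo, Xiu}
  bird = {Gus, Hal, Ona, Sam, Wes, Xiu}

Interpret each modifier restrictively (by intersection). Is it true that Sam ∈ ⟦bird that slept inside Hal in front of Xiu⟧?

yes

⟦that slept⟧ = ⟦slept⟧ = {Bob, Finn, Gus, Hal, Jo, Sam}
⟦inside Hal⟧ = {x : ⟨x, Hal⟩ ∈ ⟦inside⟧} = {Bob, Finn, Gus, Jo, Ona, Sam, Xiu}
⟦in front of Xiu⟧ = {x : ⟨x, Xiu⟩ ∈ ⟦in front of⟧} = {Finn, Jo, Ona, Sam, Xiu, Zed}
⟦bird⟧ = {Gus, Hal, Ona, Sam, Wes, Xiu}
… ∩ ⟦that slept⟧ = {Gus, Hal, Ona, Sam, Wes, Xiu} ∩ {Bob, Finn, Gus, Hal, Jo, Sam} = {Gus, Hal, Sam}
… ∩ ⟦inside Hal⟧ = {Gus, Hal, Sam} ∩ {Bob, Finn, Gus, Jo, Ona, Sam, Xiu} = {Gus, Sam}
… ∩ ⟦in front of Xiu⟧ = {Gus, Sam} ∩ {Finn, Jo, Ona, Sam, Xiu, Zed} = {Sam}
⟦bird that slept inside Hal in front of Xiu⟧ = {Sam}; Sam ∈ this set.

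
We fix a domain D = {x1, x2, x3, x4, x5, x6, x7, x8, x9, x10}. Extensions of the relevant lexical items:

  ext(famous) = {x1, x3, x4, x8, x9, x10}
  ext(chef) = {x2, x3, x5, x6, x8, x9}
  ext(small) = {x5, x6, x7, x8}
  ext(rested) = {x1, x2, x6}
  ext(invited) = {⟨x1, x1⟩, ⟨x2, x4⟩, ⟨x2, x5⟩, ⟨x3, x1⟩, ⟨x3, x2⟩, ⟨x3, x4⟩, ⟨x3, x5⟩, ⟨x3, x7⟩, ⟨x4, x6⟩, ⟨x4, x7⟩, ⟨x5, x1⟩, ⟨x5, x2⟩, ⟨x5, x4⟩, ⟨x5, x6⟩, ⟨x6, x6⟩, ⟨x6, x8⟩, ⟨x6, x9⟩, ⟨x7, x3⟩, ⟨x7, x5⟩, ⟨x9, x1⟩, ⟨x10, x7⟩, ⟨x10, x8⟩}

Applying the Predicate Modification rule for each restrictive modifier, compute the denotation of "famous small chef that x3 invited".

{ }

⟦that x3 invited⟧ = {x : ⟨x3, x⟩ ∈ ⟦invited⟧} = {x1, x2, x4, x5, x7}
⟦chef⟧ = {x2, x3, x5, x6, x8, x9}
… ∩ ⟦that x3 invited⟧ = {x2, x3, x5, x6, x8, x9} ∩ {x1, x2, x4, x5, x7} = {x2, x5}
… ∩ ⟦famous⟧ = {x2, x5} ∩ {x1, x3, x4, x8, x9, x10} = ∅
… ∩ ⟦small⟧ = ∅ ∩ {x5, x6, x7, x8} = ∅
So ⟦famous small chef that x3 invited⟧ = { }.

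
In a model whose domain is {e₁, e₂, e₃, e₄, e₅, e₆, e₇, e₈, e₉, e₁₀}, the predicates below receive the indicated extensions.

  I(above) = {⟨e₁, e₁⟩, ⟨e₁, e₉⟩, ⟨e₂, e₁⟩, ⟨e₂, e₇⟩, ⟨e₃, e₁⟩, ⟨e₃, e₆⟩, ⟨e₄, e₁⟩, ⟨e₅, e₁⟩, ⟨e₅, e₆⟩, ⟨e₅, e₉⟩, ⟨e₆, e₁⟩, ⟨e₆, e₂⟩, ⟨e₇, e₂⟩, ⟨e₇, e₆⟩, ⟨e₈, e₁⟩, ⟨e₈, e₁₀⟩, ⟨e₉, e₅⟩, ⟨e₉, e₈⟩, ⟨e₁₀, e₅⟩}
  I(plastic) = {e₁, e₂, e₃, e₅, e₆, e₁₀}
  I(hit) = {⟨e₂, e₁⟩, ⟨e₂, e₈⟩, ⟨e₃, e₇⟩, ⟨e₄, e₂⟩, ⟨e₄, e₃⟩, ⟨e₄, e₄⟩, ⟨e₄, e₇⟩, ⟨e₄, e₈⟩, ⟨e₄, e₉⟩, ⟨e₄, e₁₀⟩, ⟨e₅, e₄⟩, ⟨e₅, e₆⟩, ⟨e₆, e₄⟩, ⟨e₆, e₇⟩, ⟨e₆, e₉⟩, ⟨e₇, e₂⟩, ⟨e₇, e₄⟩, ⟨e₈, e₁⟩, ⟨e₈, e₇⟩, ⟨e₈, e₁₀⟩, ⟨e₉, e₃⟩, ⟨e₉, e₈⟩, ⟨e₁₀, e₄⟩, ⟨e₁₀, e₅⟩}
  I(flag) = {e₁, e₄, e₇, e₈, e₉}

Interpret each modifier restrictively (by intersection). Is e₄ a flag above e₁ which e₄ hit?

yes

⟦above e₁⟧ = {x : ⟨x, e₁⟩ ∈ ⟦above⟧} = {e₁, e₂, e₃, e₄, e₅, e₆, e₈}
⟦which e₄ hit⟧ = {x : ⟨e₄, x⟩ ∈ ⟦hit⟧} = {e₂, e₃, e₄, e₇, e₈, e₉, e₁₀}
⟦flag⟧ = {e₁, e₄, e₇, e₈, e₉}
… ∩ ⟦above e₁⟧ = {e₁, e₄, e₇, e₈, e₉} ∩ {e₁, e₂, e₃, e₄, e₅, e₆, e₈} = {e₁, e₄, e₈}
… ∩ ⟦which e₄ hit⟧ = {e₁, e₄, e₈} ∩ {e₂, e₃, e₄, e₇, e₈, e₉, e₁₀} = {e₄, e₈}
⟦flag above e₁ which e₄ hit⟧ = {e₄, e₈}; e₄ ∈ this set.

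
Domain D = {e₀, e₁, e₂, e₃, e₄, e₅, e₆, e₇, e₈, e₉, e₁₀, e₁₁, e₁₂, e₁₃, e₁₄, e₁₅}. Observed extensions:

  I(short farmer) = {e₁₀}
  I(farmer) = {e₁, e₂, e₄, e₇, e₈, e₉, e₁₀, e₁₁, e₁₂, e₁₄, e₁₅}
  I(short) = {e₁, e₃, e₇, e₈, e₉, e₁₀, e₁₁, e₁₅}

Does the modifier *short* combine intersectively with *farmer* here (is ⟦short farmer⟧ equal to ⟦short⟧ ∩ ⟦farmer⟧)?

⟦short⟧ ∩ ⟦farmer⟧ = {e₁, e₃, e₇, e₈, e₉, e₁₀, e₁₁, e₁₅} ∩ {e₁, e₂, e₄, e₇, e₈, e₉, e₁₀, e₁₁, e₁₂, e₁₄, e₁₅} = {e₁, e₇, e₈, e₉, e₁₀, e₁₁, e₁₅}
Observed ⟦short farmer⟧ = {e₁₀}.
These differ, so the modifier is not intersective in this model.

no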